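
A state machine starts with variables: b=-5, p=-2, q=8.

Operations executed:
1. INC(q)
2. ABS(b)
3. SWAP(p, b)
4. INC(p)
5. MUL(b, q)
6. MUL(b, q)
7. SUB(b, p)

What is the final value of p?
p = 6

Tracing execution:
Step 1: INC(q) → p = -2
Step 2: ABS(b) → p = -2
Step 3: SWAP(p, b) → p = 5
Step 4: INC(p) → p = 6
Step 5: MUL(b, q) → p = 6
Step 6: MUL(b, q) → p = 6
Step 7: SUB(b, p) → p = 6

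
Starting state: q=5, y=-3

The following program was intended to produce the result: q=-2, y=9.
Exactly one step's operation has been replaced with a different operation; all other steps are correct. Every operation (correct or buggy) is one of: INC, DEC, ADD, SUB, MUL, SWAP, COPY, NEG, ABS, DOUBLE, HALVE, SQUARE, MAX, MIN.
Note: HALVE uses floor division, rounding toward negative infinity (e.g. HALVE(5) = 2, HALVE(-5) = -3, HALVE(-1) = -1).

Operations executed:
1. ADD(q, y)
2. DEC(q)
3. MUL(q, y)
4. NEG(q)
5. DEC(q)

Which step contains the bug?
Step 3

Trace with buggy code:
Initial: q=5, y=-3
After step 1: q=2, y=-3
After step 2: q=1, y=-3
After step 3: q=-3, y=-3
After step 4: q=3, y=-3
After step 5: q=2, y=-3
Actual final q=2, y=-3 ≠ expected q=-2, y=9.
Step 3 is the only position where a single-operation replacement can produce the expected result.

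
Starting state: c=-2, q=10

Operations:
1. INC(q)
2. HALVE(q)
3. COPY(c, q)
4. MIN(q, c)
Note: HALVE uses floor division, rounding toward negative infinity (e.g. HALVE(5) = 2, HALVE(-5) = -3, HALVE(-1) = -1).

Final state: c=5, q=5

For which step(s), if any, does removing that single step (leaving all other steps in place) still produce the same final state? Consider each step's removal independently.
Step(s) 1, 4

Testing removal of each single step:
Without step 1: final = c=5, q=5 (same)
Without step 2: final = c=11, q=11 (different)
Without step 3: final = c=-2, q=-2 (different)
Without step 4: final = c=5, q=5 (same)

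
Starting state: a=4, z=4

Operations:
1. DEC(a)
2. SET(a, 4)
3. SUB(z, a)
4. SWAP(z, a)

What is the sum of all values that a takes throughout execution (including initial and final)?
15

Values of a at each step:
Initial: a = 4
After step 1: a = 3
After step 2: a = 4
After step 3: a = 4
After step 4: a = 0
Sum = 4 + 3 + 4 + 4 + 0 = 15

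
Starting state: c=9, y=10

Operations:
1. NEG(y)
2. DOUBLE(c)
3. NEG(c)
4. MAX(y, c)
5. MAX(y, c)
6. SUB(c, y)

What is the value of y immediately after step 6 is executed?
y = -10

Tracing y through execution:
Initial: y = 10
After step 1 (NEG(y)): y = -10
After step 2 (DOUBLE(c)): y = -10
After step 3 (NEG(c)): y = -10
After step 4 (MAX(y, c)): y = -10
After step 5 (MAX(y, c)): y = -10
After step 6 (SUB(c, y)): y = -10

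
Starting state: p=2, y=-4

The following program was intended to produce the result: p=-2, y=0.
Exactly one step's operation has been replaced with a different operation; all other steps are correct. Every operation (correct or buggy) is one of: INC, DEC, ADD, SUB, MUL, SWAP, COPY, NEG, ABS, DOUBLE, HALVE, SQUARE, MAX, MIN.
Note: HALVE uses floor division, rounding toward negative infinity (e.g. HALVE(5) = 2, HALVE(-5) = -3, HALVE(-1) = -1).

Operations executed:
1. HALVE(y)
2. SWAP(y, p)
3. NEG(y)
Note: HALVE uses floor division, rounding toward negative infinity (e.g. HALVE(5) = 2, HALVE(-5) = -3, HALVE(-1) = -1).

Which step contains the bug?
Step 3

Trace with buggy code:
Initial: p=2, y=-4
After step 1: p=2, y=-2
After step 2: p=-2, y=2
After step 3: p=-2, y=-2
Actual final p=-2, y=-2 ≠ expected p=-2, y=0.
Step 3 is the only position where a single-operation replacement can produce the expected result.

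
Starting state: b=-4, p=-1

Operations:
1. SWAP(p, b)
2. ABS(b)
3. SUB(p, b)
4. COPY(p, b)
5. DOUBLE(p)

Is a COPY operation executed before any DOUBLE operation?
Yes

First COPY: step 4
First DOUBLE: step 5
Since 4 < 5, COPY comes first.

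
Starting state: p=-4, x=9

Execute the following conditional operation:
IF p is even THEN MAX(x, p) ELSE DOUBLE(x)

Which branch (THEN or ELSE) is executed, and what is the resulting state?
Branch: THEN, Final state: p=-4, x=9

Evaluating condition: p is even
Condition is True, so THEN branch executes
After MAX(x, p): p=-4, x=9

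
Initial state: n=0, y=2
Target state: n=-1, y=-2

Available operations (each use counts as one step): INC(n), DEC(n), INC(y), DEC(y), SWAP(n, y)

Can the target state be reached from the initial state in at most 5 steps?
Yes

Path (5 steps): DEC(n) → DEC(y) → DEC(y) → DEC(y) → DEC(y)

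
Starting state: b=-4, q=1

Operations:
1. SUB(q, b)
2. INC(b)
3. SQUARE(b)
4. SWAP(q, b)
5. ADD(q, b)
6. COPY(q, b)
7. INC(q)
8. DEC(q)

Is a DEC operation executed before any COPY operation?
No

First DEC: step 8
First COPY: step 6
Since 8 > 6, COPY comes first.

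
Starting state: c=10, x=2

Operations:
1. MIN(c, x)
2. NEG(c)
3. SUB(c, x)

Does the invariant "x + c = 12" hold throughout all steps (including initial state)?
No, violated after step 1

The invariant is violated after step 1.

State at each step:
Initial: c=10, x=2
After step 1: c=2, x=2
After step 2: c=-2, x=2
After step 3: c=-4, x=2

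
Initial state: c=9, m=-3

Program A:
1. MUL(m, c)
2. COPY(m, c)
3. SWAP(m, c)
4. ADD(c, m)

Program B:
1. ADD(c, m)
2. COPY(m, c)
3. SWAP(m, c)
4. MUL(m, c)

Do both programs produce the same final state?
No

Program A final state: c=18, m=9
Program B final state: c=6, m=36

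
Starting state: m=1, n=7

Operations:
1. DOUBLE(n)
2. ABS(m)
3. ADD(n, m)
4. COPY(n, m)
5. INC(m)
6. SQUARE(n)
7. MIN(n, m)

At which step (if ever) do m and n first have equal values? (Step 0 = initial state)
Step 4

m and n first become equal after step 4.

Comparing values at each step:
Initial: m=1, n=7
After step 1: m=1, n=14
After step 2: m=1, n=14
After step 3: m=1, n=15
After step 4: m=1, n=1 ← equal!
After step 5: m=2, n=1
After step 6: m=2, n=1
After step 7: m=2, n=1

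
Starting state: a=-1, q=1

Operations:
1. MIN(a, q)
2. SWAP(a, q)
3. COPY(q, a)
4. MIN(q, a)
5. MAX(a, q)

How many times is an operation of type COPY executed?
1

Counting COPY operations:
Step 3: COPY(q, a) ← COPY
Total: 1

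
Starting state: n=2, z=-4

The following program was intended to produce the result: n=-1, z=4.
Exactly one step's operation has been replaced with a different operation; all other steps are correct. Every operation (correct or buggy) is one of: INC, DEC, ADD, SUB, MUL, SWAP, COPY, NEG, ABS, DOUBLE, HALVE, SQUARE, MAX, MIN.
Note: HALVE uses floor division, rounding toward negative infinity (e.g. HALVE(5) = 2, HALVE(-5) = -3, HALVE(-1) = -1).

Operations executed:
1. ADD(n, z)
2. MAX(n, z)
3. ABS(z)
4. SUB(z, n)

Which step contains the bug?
Step 4

Trace with buggy code:
Initial: n=2, z=-4
After step 1: n=-2, z=-4
After step 2: n=-2, z=-4
After step 3: n=-2, z=4
After step 4: n=-2, z=6
Actual final n=-2, z=6 ≠ expected n=-1, z=4.
Step 4 is the only position where a single-operation replacement can produce the expected result.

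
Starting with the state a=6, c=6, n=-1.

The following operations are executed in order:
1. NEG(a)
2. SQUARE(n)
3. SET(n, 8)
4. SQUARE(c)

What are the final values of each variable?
{a: -6, c: 36, n: 8}

Step-by-step execution:
Initial: a=6, c=6, n=-1
After step 1 (NEG(a)): a=-6, c=6, n=-1
After step 2 (SQUARE(n)): a=-6, c=6, n=1
After step 3 (SET(n, 8)): a=-6, c=6, n=8
After step 4 (SQUARE(c)): a=-6, c=36, n=8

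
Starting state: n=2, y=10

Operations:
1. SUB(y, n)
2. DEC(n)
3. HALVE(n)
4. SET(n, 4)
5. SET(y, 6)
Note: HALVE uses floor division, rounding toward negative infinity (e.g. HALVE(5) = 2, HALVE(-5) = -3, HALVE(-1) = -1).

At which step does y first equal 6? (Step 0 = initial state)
Step 5

Tracing y:
Initial: y = 10
After step 1: y = 8
After step 2: y = 8
After step 3: y = 8
After step 4: y = 8
After step 5: y = 6 ← first occurrence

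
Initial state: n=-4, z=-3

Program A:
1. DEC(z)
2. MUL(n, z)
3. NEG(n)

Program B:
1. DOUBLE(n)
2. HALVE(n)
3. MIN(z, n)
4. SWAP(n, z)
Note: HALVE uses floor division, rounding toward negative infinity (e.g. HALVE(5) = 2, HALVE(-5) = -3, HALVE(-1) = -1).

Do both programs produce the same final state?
No

Program A final state: n=-16, z=-4
Program B final state: n=-4, z=-4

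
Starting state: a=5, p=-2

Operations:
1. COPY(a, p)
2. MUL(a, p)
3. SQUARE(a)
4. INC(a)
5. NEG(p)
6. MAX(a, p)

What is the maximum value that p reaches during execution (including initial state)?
2

Values of p at each step:
Initial: p = -2
After step 1: p = -2
After step 2: p = -2
After step 3: p = -2
After step 4: p = -2
After step 5: p = 2 ← maximum
After step 6: p = 2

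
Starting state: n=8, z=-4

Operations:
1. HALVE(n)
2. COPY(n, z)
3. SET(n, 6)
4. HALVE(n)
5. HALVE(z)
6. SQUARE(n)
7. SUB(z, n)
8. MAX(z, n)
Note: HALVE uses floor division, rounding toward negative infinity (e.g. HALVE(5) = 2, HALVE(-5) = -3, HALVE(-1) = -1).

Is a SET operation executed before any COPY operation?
No

First SET: step 3
First COPY: step 2
Since 3 > 2, COPY comes first.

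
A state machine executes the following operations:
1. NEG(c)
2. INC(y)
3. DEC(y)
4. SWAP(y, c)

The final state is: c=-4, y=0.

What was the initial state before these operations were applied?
c=0, y=-4

Working backwards:
Final state: c=-4, y=0
Before step 4 (SWAP(y, c)): c=0, y=-4
Before step 3 (DEC(y)): c=0, y=-3
Before step 2 (INC(y)): c=0, y=-4
Before step 1 (NEG(c)): c=0, y=-4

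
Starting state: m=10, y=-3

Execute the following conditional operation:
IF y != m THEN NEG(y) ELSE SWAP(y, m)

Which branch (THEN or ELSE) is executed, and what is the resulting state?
Branch: THEN, Final state: m=10, y=3

Evaluating condition: y != m
y = -3, m = 10
Condition is True, so THEN branch executes
After NEG(y): m=10, y=3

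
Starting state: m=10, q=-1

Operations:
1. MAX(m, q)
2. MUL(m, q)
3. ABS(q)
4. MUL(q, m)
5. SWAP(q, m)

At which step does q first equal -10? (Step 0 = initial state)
Step 4

Tracing q:
Initial: q = -1
After step 1: q = -1
After step 2: q = -1
After step 3: q = 1
After step 4: q = -10 ← first occurrence
After step 5: q = -10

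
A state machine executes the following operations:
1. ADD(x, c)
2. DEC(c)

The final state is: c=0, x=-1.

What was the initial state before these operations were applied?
c=1, x=-2

Working backwards:
Final state: c=0, x=-1
Before step 2 (DEC(c)): c=1, x=-1
Before step 1 (ADD(x, c)): c=1, x=-2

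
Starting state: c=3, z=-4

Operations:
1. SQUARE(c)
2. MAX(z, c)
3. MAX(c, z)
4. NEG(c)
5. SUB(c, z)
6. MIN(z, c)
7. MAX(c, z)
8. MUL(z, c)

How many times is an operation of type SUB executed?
1

Counting SUB operations:
Step 5: SUB(c, z) ← SUB
Total: 1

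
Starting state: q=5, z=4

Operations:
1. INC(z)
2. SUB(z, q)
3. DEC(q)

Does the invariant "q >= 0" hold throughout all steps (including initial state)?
Yes

The invariant holds at every step.

State at each step:
Initial: q=5, z=4
After step 1: q=5, z=5
After step 2: q=5, z=0
After step 3: q=4, z=0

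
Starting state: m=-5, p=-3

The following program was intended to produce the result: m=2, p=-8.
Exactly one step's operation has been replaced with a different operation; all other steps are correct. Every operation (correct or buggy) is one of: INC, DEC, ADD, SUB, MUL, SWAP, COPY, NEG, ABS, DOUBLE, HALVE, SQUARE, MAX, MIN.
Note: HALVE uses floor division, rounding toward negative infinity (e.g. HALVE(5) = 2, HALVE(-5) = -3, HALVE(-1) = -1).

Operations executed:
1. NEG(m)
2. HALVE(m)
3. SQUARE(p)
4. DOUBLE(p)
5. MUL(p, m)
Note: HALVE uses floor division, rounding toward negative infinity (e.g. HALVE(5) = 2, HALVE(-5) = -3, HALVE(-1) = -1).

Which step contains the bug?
Step 3

Trace with buggy code:
Initial: m=-5, p=-3
After step 1: m=5, p=-3
After step 2: m=2, p=-3
After step 3: m=2, p=9
After step 4: m=2, p=18
After step 5: m=2, p=36
Actual final m=2, p=36 ≠ expected m=2, p=-8.
Step 3 is the only position where a single-operation replacement can produce the expected result.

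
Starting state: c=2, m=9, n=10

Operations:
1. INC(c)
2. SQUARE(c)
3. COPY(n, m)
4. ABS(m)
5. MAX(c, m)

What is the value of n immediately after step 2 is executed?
n = 10

Tracing n through execution:
Initial: n = 10
After step 1 (INC(c)): n = 10
After step 2 (SQUARE(c)): n = 10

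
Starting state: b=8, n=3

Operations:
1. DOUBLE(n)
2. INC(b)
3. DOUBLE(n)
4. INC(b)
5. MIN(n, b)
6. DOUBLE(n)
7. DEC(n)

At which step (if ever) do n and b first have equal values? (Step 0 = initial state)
Step 5

n and b first become equal after step 5.

Comparing values at each step:
Initial: n=3, b=8
After step 1: n=6, b=8
After step 2: n=6, b=9
After step 3: n=12, b=9
After step 4: n=12, b=10
After step 5: n=10, b=10 ← equal!
After step 6: n=20, b=10
After step 7: n=19, b=10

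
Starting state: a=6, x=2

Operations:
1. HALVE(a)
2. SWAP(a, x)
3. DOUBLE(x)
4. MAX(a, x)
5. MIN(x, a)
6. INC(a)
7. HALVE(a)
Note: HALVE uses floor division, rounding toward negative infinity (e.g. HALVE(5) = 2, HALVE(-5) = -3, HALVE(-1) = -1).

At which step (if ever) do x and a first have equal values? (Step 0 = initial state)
Step 4

x and a first become equal after step 4.

Comparing values at each step:
Initial: x=2, a=6
After step 1: x=2, a=3
After step 2: x=3, a=2
After step 3: x=6, a=2
After step 4: x=6, a=6 ← equal!
After step 5: x=6, a=6 ← equal!
After step 6: x=6, a=7
After step 7: x=6, a=3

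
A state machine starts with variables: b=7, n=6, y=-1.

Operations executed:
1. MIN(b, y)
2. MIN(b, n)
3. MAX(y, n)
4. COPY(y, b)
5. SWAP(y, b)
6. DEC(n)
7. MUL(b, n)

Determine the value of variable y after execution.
y = -1

Tracing execution:
Step 1: MIN(b, y) → y = -1
Step 2: MIN(b, n) → y = -1
Step 3: MAX(y, n) → y = 6
Step 4: COPY(y, b) → y = -1
Step 5: SWAP(y, b) → y = -1
Step 6: DEC(n) → y = -1
Step 7: MUL(b, n) → y = -1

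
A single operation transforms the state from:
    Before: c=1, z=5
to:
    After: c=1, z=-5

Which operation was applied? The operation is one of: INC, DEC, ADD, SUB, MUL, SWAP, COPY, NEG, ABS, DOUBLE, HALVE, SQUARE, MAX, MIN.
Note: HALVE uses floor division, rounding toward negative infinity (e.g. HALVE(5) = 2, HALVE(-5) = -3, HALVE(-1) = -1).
NEG(z)

Analyzing the change:
Before: c=1, z=5
After: c=1, z=-5
Variable z changed from 5 to -5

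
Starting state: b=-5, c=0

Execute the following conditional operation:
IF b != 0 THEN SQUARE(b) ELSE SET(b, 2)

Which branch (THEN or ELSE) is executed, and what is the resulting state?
Branch: THEN, Final state: b=25, c=0

Evaluating condition: b != 0
b = -5
Condition is True, so THEN branch executes
After SQUARE(b): b=25, c=0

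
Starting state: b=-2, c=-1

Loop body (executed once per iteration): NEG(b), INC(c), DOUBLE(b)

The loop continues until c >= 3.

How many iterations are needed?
4

Tracing iterations:
Initial: b=-2, c=-1
After iteration 1: b=4, c=0
After iteration 2: b=-8, c=1
After iteration 3: b=16, c=2
After iteration 4: b=-32, c=3
c >= 3 now holds, so the loop exits after 4 iterations.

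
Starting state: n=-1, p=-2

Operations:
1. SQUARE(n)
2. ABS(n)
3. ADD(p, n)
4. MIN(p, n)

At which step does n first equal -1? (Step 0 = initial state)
Step 0

Tracing n:
Initial: n = -1 ← first occurrence
After step 1: n = 1
After step 2: n = 1
After step 3: n = 1
After step 4: n = 1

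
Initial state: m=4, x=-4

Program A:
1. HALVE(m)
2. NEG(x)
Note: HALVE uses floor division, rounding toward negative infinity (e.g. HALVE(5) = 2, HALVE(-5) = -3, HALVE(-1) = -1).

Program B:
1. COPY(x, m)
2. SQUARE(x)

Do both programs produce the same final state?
No

Program A final state: m=2, x=4
Program B final state: m=4, x=16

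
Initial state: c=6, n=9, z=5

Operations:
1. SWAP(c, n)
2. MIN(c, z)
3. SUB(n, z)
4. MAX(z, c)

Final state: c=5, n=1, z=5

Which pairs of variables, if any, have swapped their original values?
None

Comparing initial and final values:
c: 6 → 5
z: 5 → 5
n: 9 → 1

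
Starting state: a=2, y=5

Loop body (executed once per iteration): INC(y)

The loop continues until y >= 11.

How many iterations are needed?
6

Tracing iterations:
Initial: a=2, y=5
After iteration 1: a=2, y=6
After iteration 2: a=2, y=7
After iteration 3: a=2, y=8
After iteration 4: a=2, y=9
After iteration 5: a=2, y=10
After iteration 6: a=2, y=11
y >= 11 now holds, so the loop exits after 6 iterations.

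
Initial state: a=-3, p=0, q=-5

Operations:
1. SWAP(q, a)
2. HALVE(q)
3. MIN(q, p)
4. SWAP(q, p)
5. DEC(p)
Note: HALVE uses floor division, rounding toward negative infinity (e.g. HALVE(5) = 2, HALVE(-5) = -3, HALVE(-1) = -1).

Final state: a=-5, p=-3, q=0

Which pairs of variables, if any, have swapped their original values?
None

Comparing initial and final values:
p: 0 → -3
a: -3 → -5
q: -5 → 0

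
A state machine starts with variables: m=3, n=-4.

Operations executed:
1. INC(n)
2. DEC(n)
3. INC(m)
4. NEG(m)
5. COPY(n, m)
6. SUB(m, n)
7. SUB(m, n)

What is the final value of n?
n = -4

Tracing execution:
Step 1: INC(n) → n = -3
Step 2: DEC(n) → n = -4
Step 3: INC(m) → n = -4
Step 4: NEG(m) → n = -4
Step 5: COPY(n, m) → n = -4
Step 6: SUB(m, n) → n = -4
Step 7: SUB(m, n) → n = -4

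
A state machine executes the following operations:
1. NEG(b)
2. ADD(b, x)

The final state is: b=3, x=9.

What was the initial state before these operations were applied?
b=6, x=9

Working backwards:
Final state: b=3, x=9
Before step 2 (ADD(b, x)): b=-6, x=9
Before step 1 (NEG(b)): b=6, x=9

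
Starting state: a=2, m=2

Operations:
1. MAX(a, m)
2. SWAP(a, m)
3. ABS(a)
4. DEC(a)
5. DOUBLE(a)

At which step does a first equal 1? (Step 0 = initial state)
Step 4

Tracing a:
Initial: a = 2
After step 1: a = 2
After step 2: a = 2
After step 3: a = 2
After step 4: a = 1 ← first occurrence
After step 5: a = 2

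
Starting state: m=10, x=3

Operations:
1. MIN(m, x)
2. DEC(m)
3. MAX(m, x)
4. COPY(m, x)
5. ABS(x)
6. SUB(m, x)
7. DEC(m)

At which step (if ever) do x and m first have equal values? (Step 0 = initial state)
Step 1

x and m first become equal after step 1.

Comparing values at each step:
Initial: x=3, m=10
After step 1: x=3, m=3 ← equal!
After step 2: x=3, m=2
After step 3: x=3, m=3 ← equal!
After step 4: x=3, m=3 ← equal!
After step 5: x=3, m=3 ← equal!
After step 6: x=3, m=0
After step 7: x=3, m=-1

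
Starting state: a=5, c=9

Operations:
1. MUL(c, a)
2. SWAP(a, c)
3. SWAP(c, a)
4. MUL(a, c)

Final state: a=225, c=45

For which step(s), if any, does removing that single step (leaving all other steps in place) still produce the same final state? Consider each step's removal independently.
None - removing any single step changes the final result

Testing removal of each single step:
Without step 1: final = a=45, c=9 (different)
Without step 2: final = a=225, c=5 (different)
Without step 3: final = a=225, c=5 (different)
Without step 4: final = a=5, c=45 (different)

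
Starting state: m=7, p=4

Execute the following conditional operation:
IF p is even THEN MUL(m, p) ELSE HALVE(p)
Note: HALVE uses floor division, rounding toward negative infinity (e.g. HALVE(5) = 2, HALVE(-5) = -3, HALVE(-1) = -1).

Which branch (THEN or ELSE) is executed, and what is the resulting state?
Branch: THEN, Final state: m=28, p=4

Evaluating condition: p is even
Condition is True, so THEN branch executes
After MUL(m, p): m=28, p=4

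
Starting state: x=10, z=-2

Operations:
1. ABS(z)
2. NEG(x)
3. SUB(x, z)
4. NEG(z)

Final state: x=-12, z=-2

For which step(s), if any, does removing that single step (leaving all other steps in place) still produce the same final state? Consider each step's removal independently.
None - removing any single step changes the final result

Testing removal of each single step:
Without step 1: final = x=-8, z=2 (different)
Without step 2: final = x=8, z=-2 (different)
Without step 3: final = x=-10, z=-2 (different)
Without step 4: final = x=-12, z=2 (different)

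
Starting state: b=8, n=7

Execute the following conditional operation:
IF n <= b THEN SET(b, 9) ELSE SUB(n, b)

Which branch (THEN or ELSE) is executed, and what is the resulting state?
Branch: THEN, Final state: b=9, n=7

Evaluating condition: n <= b
n = 7, b = 8
Condition is True, so THEN branch executes
After SET(b, 9): b=9, n=7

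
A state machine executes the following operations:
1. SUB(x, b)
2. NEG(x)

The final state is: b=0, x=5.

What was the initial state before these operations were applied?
b=0, x=-5

Working backwards:
Final state: b=0, x=5
Before step 2 (NEG(x)): b=0, x=-5
Before step 1 (SUB(x, b)): b=0, x=-5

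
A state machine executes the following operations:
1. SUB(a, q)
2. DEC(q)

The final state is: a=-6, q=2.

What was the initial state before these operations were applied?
a=-3, q=3

Working backwards:
Final state: a=-6, q=2
Before step 2 (DEC(q)): a=-6, q=3
Before step 1 (SUB(a, q)): a=-3, q=3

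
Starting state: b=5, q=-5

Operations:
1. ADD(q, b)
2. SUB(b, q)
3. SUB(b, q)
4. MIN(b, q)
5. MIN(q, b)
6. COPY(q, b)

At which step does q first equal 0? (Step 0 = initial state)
Step 1

Tracing q:
Initial: q = -5
After step 1: q = 0 ← first occurrence
After step 2: q = 0
After step 3: q = 0
After step 4: q = 0
After step 5: q = 0
After step 6: q = 0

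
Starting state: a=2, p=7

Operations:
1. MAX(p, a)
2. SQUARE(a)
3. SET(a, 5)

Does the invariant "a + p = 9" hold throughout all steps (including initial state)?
No, violated after step 2

The invariant is violated after step 2.

State at each step:
Initial: a=2, p=7
After step 1: a=2, p=7
After step 2: a=4, p=7
After step 3: a=5, p=7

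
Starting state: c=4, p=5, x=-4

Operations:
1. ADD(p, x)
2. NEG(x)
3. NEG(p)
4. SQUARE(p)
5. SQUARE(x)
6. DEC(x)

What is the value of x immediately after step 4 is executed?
x = 4

Tracing x through execution:
Initial: x = -4
After step 1 (ADD(p, x)): x = -4
After step 2 (NEG(x)): x = 4
After step 3 (NEG(p)): x = 4
After step 4 (SQUARE(p)): x = 4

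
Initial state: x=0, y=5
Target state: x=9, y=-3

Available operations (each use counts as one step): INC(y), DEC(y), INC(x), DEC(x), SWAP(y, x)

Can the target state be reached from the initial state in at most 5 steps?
No

The target state cannot be reached within 5 steps.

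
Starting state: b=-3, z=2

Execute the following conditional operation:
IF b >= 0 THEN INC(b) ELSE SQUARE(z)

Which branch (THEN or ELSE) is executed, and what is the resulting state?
Branch: ELSE, Final state: b=-3, z=4

Evaluating condition: b >= 0
b = -3
Condition is False, so ELSE branch executes
After SQUARE(z): b=-3, z=4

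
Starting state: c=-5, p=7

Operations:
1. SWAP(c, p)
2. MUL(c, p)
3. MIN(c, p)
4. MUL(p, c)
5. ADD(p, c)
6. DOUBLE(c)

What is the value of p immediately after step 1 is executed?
p = -5

Tracing p through execution:
Initial: p = 7
After step 1 (SWAP(c, p)): p = -5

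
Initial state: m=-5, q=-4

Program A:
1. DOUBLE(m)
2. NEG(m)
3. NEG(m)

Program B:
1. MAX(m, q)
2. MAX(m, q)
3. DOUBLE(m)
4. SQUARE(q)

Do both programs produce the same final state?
No

Program A final state: m=-10, q=-4
Program B final state: m=-8, q=16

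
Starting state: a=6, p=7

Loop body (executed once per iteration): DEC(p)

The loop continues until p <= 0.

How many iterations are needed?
7

Tracing iterations:
Initial: a=6, p=7
After iteration 1: a=6, p=6
After iteration 2: a=6, p=5
After iteration 3: a=6, p=4
After iteration 4: a=6, p=3
After iteration 5: a=6, p=2
After iteration 6: a=6, p=1
After iteration 7: a=6, p=0
p <= 0 now holds, so the loop exits after 7 iterations.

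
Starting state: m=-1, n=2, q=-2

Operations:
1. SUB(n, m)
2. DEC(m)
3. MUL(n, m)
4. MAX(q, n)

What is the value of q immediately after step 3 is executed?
q = -2

Tracing q through execution:
Initial: q = -2
After step 1 (SUB(n, m)): q = -2
After step 2 (DEC(m)): q = -2
After step 3 (MUL(n, m)): q = -2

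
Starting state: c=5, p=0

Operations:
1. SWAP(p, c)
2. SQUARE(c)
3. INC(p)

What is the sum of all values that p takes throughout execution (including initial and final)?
16

Values of p at each step:
Initial: p = 0
After step 1: p = 5
After step 2: p = 5
After step 3: p = 6
Sum = 0 + 5 + 5 + 6 = 16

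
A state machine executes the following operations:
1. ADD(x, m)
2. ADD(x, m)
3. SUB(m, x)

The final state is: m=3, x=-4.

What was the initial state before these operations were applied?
m=-1, x=-2

Working backwards:
Final state: m=3, x=-4
Before step 3 (SUB(m, x)): m=-1, x=-4
Before step 2 (ADD(x, m)): m=-1, x=-3
Before step 1 (ADD(x, m)): m=-1, x=-2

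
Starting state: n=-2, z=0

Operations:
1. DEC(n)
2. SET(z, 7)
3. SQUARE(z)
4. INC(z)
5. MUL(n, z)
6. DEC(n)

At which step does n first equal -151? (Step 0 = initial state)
Step 6

Tracing n:
Initial: n = -2
After step 1: n = -3
After step 2: n = -3
After step 3: n = -3
After step 4: n = -3
After step 5: n = -150
After step 6: n = -151 ← first occurrence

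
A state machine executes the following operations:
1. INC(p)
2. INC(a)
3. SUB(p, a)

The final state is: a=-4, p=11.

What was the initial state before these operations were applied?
a=-5, p=6

Working backwards:
Final state: a=-4, p=11
Before step 3 (SUB(p, a)): a=-4, p=7
Before step 2 (INC(a)): a=-5, p=7
Before step 1 (INC(p)): a=-5, p=6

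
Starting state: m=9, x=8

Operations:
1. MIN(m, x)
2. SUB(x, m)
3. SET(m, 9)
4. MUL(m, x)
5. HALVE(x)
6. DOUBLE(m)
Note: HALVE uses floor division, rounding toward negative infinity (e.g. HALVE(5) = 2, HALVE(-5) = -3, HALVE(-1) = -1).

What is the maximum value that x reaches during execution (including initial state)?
8

Values of x at each step:
Initial: x = 8 ← maximum
After step 1: x = 8
After step 2: x = 0
After step 3: x = 0
After step 4: x = 0
After step 5: x = 0
After step 6: x = 0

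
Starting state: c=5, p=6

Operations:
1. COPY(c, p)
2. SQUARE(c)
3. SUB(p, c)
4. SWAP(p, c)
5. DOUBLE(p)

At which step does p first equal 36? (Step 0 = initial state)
Step 4

Tracing p:
Initial: p = 6
After step 1: p = 6
After step 2: p = 6
After step 3: p = -30
After step 4: p = 36 ← first occurrence
After step 5: p = 72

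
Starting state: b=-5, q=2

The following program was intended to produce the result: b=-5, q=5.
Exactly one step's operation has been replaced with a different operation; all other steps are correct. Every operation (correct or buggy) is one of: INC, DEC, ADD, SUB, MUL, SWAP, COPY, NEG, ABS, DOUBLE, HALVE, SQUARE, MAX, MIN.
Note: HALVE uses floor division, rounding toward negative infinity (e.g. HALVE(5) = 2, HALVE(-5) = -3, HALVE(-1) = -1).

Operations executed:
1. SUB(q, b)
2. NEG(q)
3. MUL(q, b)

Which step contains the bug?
Step 1

Trace with buggy code:
Initial: b=-5, q=2
After step 1: b=-5, q=7
After step 2: b=-5, q=-7
After step 3: b=-5, q=35
Actual final b=-5, q=35 ≠ expected b=-5, q=5.
Step 1 is the only position where a single-operation replacement can produce the expected result.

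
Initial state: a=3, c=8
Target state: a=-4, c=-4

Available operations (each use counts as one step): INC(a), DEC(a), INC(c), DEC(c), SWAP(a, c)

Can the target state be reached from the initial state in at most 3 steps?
No

The target state cannot be reached within 3 steps.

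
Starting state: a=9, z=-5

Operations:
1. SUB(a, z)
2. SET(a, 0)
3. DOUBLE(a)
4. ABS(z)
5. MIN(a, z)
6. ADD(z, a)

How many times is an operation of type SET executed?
1

Counting SET operations:
Step 2: SET(a, 0) ← SET
Total: 1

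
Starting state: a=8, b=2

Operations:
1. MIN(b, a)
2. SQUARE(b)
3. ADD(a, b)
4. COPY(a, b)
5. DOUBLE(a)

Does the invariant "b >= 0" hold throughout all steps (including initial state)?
Yes

The invariant holds at every step.

State at each step:
Initial: a=8, b=2
After step 1: a=8, b=2
After step 2: a=8, b=4
After step 3: a=12, b=4
After step 4: a=4, b=4
After step 5: a=8, b=4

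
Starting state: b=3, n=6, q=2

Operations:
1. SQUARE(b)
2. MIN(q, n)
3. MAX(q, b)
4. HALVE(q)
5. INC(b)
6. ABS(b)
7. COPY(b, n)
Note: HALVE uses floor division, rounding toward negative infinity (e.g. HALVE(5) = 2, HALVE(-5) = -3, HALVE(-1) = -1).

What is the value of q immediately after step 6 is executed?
q = 4

Tracing q through execution:
Initial: q = 2
After step 1 (SQUARE(b)): q = 2
After step 2 (MIN(q, n)): q = 2
After step 3 (MAX(q, b)): q = 9
After step 4 (HALVE(q)): q = 4
After step 5 (INC(b)): q = 4
After step 6 (ABS(b)): q = 4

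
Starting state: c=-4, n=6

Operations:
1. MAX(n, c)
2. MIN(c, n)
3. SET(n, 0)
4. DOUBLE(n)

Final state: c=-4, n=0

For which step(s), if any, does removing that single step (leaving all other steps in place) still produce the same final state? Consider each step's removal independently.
Step(s) 1, 2, 4

Testing removal of each single step:
Without step 1: final = c=-4, n=0 (same)
Without step 2: final = c=-4, n=0 (same)
Without step 3: final = c=-4, n=12 (different)
Without step 4: final = c=-4, n=0 (same)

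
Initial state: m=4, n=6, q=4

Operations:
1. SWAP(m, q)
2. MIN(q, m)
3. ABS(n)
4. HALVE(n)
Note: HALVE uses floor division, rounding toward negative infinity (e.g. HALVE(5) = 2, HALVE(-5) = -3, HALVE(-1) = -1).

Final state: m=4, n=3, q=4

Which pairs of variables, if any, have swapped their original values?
None

Comparing initial and final values:
n: 6 → 3
q: 4 → 4
m: 4 → 4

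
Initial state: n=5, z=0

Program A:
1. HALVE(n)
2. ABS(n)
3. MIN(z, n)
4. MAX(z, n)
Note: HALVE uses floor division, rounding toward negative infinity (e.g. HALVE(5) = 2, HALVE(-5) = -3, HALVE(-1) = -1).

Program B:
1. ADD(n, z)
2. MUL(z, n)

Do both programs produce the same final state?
No

Program A final state: n=2, z=2
Program B final state: n=5, z=0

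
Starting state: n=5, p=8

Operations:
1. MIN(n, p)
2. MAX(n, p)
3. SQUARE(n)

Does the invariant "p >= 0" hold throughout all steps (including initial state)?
Yes

The invariant holds at every step.

State at each step:
Initial: n=5, p=8
After step 1: n=5, p=8
After step 2: n=8, p=8
After step 3: n=64, p=8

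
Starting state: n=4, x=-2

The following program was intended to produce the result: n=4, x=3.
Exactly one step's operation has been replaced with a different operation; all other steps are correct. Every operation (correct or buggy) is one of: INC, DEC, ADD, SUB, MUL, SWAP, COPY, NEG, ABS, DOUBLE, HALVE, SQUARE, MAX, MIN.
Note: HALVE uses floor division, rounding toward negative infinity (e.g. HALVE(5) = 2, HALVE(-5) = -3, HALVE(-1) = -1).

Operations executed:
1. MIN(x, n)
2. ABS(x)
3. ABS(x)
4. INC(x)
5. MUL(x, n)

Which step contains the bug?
Step 5

Trace with buggy code:
Initial: n=4, x=-2
After step 1: n=4, x=-2
After step 2: n=4, x=2
After step 3: n=4, x=2
After step 4: n=4, x=3
After step 5: n=4, x=12
Actual final n=4, x=12 ≠ expected n=4, x=3.
Step 5 is the only position where a single-operation replacement can produce the expected result.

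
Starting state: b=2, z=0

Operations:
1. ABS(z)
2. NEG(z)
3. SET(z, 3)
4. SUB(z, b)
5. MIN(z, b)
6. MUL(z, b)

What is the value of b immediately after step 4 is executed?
b = 2

Tracing b through execution:
Initial: b = 2
After step 1 (ABS(z)): b = 2
After step 2 (NEG(z)): b = 2
After step 3 (SET(z, 3)): b = 2
After step 4 (SUB(z, b)): b = 2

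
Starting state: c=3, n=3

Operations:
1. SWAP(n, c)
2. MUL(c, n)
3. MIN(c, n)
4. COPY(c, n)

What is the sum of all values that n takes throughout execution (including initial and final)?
15

Values of n at each step:
Initial: n = 3
After step 1: n = 3
After step 2: n = 3
After step 3: n = 3
After step 4: n = 3
Sum = 3 + 3 + 3 + 3 + 3 = 15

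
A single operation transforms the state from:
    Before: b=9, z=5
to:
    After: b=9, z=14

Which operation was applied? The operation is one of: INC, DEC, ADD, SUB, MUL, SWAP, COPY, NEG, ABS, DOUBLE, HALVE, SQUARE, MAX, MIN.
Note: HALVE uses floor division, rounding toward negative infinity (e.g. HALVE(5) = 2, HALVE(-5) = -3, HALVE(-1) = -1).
ADD(z, b)

Analyzing the change:
Before: b=9, z=5
After: b=9, z=14
Variable z changed from 5 to 14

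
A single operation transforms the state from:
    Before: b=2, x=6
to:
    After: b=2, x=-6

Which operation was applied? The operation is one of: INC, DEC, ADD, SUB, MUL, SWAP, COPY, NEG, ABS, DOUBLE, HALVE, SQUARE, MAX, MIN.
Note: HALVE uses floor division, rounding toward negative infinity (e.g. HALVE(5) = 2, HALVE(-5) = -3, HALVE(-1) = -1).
NEG(x)

Analyzing the change:
Before: b=2, x=6
After: b=2, x=-6
Variable x changed from 6 to -6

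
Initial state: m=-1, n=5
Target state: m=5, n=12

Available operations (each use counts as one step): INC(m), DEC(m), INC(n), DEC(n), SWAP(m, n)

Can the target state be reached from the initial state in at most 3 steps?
No

The target state cannot be reached within 3 steps.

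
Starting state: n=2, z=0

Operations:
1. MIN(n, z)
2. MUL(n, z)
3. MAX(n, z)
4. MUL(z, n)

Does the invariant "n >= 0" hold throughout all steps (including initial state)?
Yes

The invariant holds at every step.

State at each step:
Initial: n=2, z=0
After step 1: n=0, z=0
After step 2: n=0, z=0
After step 3: n=0, z=0
After step 4: n=0, z=0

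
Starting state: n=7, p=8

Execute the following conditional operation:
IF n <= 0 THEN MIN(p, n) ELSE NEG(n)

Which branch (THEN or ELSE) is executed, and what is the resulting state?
Branch: ELSE, Final state: n=-7, p=8

Evaluating condition: n <= 0
n = 7
Condition is False, so ELSE branch executes
After NEG(n): n=-7, p=8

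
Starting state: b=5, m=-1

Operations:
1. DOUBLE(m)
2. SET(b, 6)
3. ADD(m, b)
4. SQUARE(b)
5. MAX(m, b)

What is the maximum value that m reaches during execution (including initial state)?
36

Values of m at each step:
Initial: m = -1
After step 1: m = -2
After step 2: m = -2
After step 3: m = 4
After step 4: m = 4
After step 5: m = 36 ← maximum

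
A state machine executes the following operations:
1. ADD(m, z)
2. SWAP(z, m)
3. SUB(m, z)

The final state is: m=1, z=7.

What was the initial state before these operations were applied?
m=-1, z=8

Working backwards:
Final state: m=1, z=7
Before step 3 (SUB(m, z)): m=8, z=7
Before step 2 (SWAP(z, m)): m=7, z=8
Before step 1 (ADD(m, z)): m=-1, z=8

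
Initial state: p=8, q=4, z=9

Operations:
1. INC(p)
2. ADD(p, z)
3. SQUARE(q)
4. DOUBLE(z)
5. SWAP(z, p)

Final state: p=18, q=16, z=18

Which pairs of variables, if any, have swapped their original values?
None

Comparing initial and final values:
p: 8 → 18
q: 4 → 16
z: 9 → 18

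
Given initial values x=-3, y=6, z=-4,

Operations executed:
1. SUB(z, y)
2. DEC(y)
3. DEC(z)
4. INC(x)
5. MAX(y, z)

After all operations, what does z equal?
z = -11

Tracing execution:
Step 1: SUB(z, y) → z = -10
Step 2: DEC(y) → z = -10
Step 3: DEC(z) → z = -11
Step 4: INC(x) → z = -11
Step 5: MAX(y, z) → z = -11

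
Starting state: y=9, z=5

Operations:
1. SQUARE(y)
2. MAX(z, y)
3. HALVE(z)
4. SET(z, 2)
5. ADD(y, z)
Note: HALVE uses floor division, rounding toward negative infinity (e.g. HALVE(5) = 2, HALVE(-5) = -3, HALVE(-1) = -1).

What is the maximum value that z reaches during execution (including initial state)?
81

Values of z at each step:
Initial: z = 5
After step 1: z = 5
After step 2: z = 81 ← maximum
After step 3: z = 40
After step 4: z = 2
After step 5: z = 2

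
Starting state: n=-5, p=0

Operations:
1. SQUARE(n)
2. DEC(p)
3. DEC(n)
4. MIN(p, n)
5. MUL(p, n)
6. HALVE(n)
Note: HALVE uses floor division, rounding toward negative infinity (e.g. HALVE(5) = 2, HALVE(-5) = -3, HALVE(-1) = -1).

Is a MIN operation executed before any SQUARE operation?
No

First MIN: step 4
First SQUARE: step 1
Since 4 > 1, SQUARE comes first.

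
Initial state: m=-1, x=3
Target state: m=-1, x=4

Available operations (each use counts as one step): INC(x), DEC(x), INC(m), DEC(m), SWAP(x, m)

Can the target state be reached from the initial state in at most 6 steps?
Yes

Path (1 step): INC(x)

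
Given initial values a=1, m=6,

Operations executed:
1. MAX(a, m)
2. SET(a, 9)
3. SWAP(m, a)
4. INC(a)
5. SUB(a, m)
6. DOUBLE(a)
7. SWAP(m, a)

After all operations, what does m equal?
m = -4

Tracing execution:
Step 1: MAX(a, m) → m = 6
Step 2: SET(a, 9) → m = 6
Step 3: SWAP(m, a) → m = 9
Step 4: INC(a) → m = 9
Step 5: SUB(a, m) → m = 9
Step 6: DOUBLE(a) → m = 9
Step 7: SWAP(m, a) → m = -4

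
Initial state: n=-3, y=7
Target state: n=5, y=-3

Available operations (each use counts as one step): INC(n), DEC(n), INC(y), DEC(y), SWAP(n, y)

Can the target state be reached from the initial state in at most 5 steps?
Yes

Path (3 steps): DEC(y) → DEC(y) → SWAP(n, y)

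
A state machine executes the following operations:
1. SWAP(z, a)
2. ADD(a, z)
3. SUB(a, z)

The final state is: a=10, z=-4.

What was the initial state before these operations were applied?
a=-4, z=10

Working backwards:
Final state: a=10, z=-4
Before step 3 (SUB(a, z)): a=6, z=-4
Before step 2 (ADD(a, z)): a=10, z=-4
Before step 1 (SWAP(z, a)): a=-4, z=10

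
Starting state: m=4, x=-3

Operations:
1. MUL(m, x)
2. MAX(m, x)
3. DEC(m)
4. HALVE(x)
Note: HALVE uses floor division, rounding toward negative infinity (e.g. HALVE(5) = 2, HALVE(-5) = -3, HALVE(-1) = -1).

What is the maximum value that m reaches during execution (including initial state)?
4

Values of m at each step:
Initial: m = 4 ← maximum
After step 1: m = -12
After step 2: m = -3
After step 3: m = -4
After step 4: m = -4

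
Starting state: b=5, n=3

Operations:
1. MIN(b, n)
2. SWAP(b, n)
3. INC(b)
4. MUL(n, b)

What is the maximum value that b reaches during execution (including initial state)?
5

Values of b at each step:
Initial: b = 5 ← maximum
After step 1: b = 3
After step 2: b = 3
After step 3: b = 4
After step 4: b = 4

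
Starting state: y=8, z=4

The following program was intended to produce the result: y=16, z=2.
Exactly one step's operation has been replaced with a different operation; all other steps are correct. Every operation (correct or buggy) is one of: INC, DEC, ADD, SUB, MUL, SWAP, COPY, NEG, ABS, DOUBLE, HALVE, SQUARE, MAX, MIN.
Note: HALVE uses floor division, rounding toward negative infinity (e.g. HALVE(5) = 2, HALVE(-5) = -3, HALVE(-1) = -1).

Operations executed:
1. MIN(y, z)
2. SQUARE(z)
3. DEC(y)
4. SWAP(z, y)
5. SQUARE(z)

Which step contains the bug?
Step 5

Trace with buggy code:
Initial: y=8, z=4
After step 1: y=4, z=4
After step 2: y=4, z=16
After step 3: y=3, z=16
After step 4: y=16, z=3
After step 5: y=16, z=9
Actual final y=16, z=9 ≠ expected y=16, z=2.
Step 5 is the only position where a single-operation replacement can produce the expected result.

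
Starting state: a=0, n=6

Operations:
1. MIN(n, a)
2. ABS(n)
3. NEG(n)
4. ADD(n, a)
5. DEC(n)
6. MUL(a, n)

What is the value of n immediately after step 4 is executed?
n = 0

Tracing n through execution:
Initial: n = 6
After step 1 (MIN(n, a)): n = 0
After step 2 (ABS(n)): n = 0
After step 3 (NEG(n)): n = 0
After step 4 (ADD(n, a)): n = 0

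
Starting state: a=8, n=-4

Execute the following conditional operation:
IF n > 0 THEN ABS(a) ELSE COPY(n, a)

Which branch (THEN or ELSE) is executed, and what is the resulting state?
Branch: ELSE, Final state: a=8, n=8

Evaluating condition: n > 0
n = -4
Condition is False, so ELSE branch executes
After COPY(n, a): a=8, n=8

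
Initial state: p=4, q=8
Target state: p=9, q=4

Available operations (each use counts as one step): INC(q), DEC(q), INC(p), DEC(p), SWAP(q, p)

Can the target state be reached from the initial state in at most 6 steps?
Yes

Path (2 steps): INC(q) → SWAP(q, p)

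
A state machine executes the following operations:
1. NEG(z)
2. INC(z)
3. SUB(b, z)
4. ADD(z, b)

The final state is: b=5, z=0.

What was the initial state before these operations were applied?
b=0, z=6

Working backwards:
Final state: b=5, z=0
Before step 4 (ADD(z, b)): b=5, z=-5
Before step 3 (SUB(b, z)): b=0, z=-5
Before step 2 (INC(z)): b=0, z=-6
Before step 1 (NEG(z)): b=0, z=6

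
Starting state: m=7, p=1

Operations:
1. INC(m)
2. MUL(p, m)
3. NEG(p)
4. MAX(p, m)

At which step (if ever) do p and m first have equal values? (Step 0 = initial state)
Step 2

p and m first become equal after step 2.

Comparing values at each step:
Initial: p=1, m=7
After step 1: p=1, m=8
After step 2: p=8, m=8 ← equal!
After step 3: p=-8, m=8
After step 4: p=8, m=8 ← equal!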